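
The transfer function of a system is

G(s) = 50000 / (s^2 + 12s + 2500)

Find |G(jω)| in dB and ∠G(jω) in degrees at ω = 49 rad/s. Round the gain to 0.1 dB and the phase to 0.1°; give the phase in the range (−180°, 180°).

At s = jω = j49:
quadratic: (j49)² + 12·j49 + 2500 = 99 + j588 → |·| ≈ 596.28, ∠ ≈ 80.44°
|G| = 50000 / 596.28 ≈ 83.853
Gain = 20 log₁₀(83.853) ≈ 38.47 dB
∠G = 0.00° − 80.44° = -80.44°

38.5 dB, -80.4°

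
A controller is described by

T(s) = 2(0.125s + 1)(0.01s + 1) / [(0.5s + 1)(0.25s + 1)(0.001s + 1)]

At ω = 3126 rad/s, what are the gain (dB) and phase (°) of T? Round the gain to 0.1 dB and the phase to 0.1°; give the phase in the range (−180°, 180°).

At ω = 3126 rad/s:
zero (1 + j3126·0.125) = 1 + j390.75 → |·| ≈ 390.75, ∠ ≈ 89.85°
zero (1 + j3126·0.01) = 1 + j31.26 → |·| ≈ 31.276, ∠ ≈ 88.17°
pole (1 + j3126·0.5) = 1 + j1563 → |·| ≈ 1563, ∠ ≈ 89.96°
pole (1 + j3126·0.25) = 1 + j781.5 → |·| ≈ 781.5, ∠ ≈ 89.93°
pole (1 + j3126·0.001) = 1 + j3.126 → |·| ≈ 3.2821, ∠ ≈ 72.26°
|T| = 2 · 390.75 · 31.276 / (1563 · 781.5 · 3.2821) ≈ 0.0060968
Gain = 20 log₁₀(0.0060968) ≈ -44.30 dB
∠T = (89.85° + 88.17°) − (89.96° + 89.93° + 72.26°) = -74.13°

-44.3 dB, -74.1°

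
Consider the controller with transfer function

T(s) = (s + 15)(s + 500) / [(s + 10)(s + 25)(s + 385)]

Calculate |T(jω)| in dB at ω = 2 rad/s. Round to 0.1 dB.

-22.3 dB

At s = jω = j2:
zero (s+15): 15 + j2 → |·| = √(15²+2²) = √229 ≈ 15.133, ∠ = arctan(2/15) ≈ 7.59°
zero (s+500): 500 + j2 → |·| = √(500²+2²) = √250004 ≈ 500, ∠ = arctan(2/500) ≈ 0.23°
pole (s+10): 10 + j2 → |·| = √(10²+2²) = √104 ≈ 10.198, ∠ = arctan(2/10) ≈ 11.31°
pole (s+25): 25 + j2 → |·| = √(25²+2²) = √629 ≈ 25.08, ∠ = arctan(2/25) ≈ 4.57°
pole (s+385): 385 + j2 → |·| = √(385²+2²) = √148229 ≈ 385.01, ∠ = arctan(2/385) ≈ 0.30°
|T| = 1 · 7566.5 / 98472 ≈ 0.076839
Gain = 20 log₁₀(0.076839) ≈ -22.29 dB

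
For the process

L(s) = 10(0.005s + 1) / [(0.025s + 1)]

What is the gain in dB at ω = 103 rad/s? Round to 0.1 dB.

12.2 dB

At ω = 103 rad/s:
zero (1 + j103·0.005) = 1 + j0.515 → |·| ≈ 1.1248, ∠ ≈ 27.25°
pole (1 + j103·0.025) = 1 + j2.575 → |·| ≈ 2.7624, ∠ ≈ 68.78°
|L| = 10 · 1.1248 / (2.7624) ≈ 4.0718
Gain = 20 log₁₀(4.0718) ≈ 12.20 dB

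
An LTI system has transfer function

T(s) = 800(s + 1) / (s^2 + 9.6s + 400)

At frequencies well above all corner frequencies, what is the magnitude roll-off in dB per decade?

-20 dB/decade

Each pole contributes −20 dB/decade at high frequency; each zero contributes +20 dB/decade.
Net: 1 zero(s) − 2 pole(s) → -20 dB/decade.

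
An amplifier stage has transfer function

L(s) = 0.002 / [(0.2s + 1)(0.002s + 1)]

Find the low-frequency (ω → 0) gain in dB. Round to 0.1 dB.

-54.0 dB

L(0) = 0.002 · 1 / 1 = 0.002
20 log₁₀(0.002) ≈ -53.98 dB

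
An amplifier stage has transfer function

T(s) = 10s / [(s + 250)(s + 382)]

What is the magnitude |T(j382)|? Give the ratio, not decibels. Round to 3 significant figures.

0.0155

At s = jω = j382:
zero at origin: s = j382 → |·| = 382, ∠ = 90.00°
pole (s+250): 250 + j382 → |·| = √(250²+382²) = √208424 ≈ 456.53, ∠ = arctan(382/250) ≈ 56.80°
pole (s+382): 382 + j382 → |·| = √(382²+382²) = √291848 ≈ 540.23, ∠ = arctan(382/382) ≈ 45.00°
|T| = 10 · 382 / 2.4663e+05 ≈ 0.015489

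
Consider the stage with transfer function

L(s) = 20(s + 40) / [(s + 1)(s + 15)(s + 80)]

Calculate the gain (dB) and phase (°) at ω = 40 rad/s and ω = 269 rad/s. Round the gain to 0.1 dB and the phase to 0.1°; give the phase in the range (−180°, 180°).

ω = 40: -42.6 dB, -139.6°; ω = 269: -71.5 dB, -168.5°

At s = jω = j40:
zero (s+40): 40 + j40 → |·| = √(40²+40²) = √3200 ≈ 56.569, ∠ = arctan(40/40) ≈ 45.00°
pole (s+1): 1 + j40 → |·| = √(1²+40²) = √1601 ≈ 40.012, ∠ = arctan(40/1) ≈ 88.57°
pole (s+15): 15 + j40 → |·| = √(15²+40²) = √1825 ≈ 42.72, ∠ = arctan(40/15) ≈ 69.44°
pole (s+80): 80 + j40 → |·| = √(80²+40²) = √8000 ≈ 89.443, ∠ = arctan(40/80) ≈ 26.57°
|L| = 20 · 56.569 / 1.5289e+05 ≈ 0.0074
Gain = 20 log₁₀(0.0074) ≈ -42.62 dB
∠L = 45.00° − 184.58° = -139.58°

At s = jω = j269:
zero (s+40): 40 + j269 → |·| = √(40²+269²) = √73961 ≈ 271.96, ∠ = arctan(269/40) ≈ 81.54°
pole (s+1): 1 + j269 → |·| = √(1²+269²) = √72362 ≈ 269, ∠ = arctan(269/1) ≈ 89.79°
pole (s+15): 15 + j269 → |·| = √(15²+269²) = √72586 ≈ 269.42, ∠ = arctan(269/15) ≈ 86.81°
pole (s+80): 80 + j269 → |·| = √(80²+269²) = √78761 ≈ 280.64, ∠ = arctan(269/80) ≈ 73.44°
|L| = 20 · 271.96 / 2.0339e+07 ≈ 0.00026743
Gain = 20 log₁₀(0.00026743) ≈ -71.46 dB
∠L = 81.54° − 250.04° = -168.50°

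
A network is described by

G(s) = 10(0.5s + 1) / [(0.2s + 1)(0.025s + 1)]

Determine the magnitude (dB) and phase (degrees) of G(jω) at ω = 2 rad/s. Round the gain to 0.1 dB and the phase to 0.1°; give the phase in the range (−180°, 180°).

22.4 dB, 20.3°

At ω = 2 rad/s:
zero (1 + j2·0.5) = 1 + j1 → |·| ≈ 1.4142, ∠ ≈ 45.00°
pole (1 + j2·0.2) = 1 + j0.4 → |·| ≈ 1.077, ∠ ≈ 21.80°
pole (1 + j2·0.025) = 1 + j0.05 → |·| ≈ 1.0012, ∠ ≈ 2.86°
|G| = 10 · 1.4142 / (1.077 · 1.0012) ≈ 13.115
Gain = 20 log₁₀(13.115) ≈ 22.36 dB
∠G = (45.00°) − (21.80° + 2.86°) = 20.34°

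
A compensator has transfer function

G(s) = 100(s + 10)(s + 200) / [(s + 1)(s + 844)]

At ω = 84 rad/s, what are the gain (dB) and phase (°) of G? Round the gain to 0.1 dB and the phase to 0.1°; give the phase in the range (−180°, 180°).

At s = jω = j84:
zero (s+10): 10 + j84 → |·| = √(10²+84²) = √7156 ≈ 84.593, ∠ = arctan(84/10) ≈ 83.21°
zero (s+200): 200 + j84 → |·| = √(200²+84²) = √47056 ≈ 216.92, ∠ = arctan(84/200) ≈ 22.78°
pole (s+1): 1 + j84 → |·| = √(1²+84²) = √7057 ≈ 84.006, ∠ = arctan(84/1) ≈ 89.32°
pole (s+844): 844 + j84 → |·| = √(844²+84²) = √719392 ≈ 848.17, ∠ = arctan(84/844) ≈ 5.68°
|G| = 100 · 18350 / 71251 ≈ 25.754
Gain = 20 log₁₀(25.754) ≈ 28.22 dB
∠G = 105.99° − 95.00° = 10.99°

28.2 dB, 11.0°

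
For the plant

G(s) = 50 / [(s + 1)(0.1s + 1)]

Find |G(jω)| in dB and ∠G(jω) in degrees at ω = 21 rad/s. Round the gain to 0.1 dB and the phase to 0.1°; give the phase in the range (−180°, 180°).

0.2 dB, -151.8°

At ω = 21 rad/s:
pole (1 + j21·1) = 1 + j21 → |·| ≈ 21.024, ∠ ≈ 87.27°
pole (1 + j21·0.1) = 1 + j2.1 → |·| ≈ 2.3259, ∠ ≈ 64.54°
|G| = 50 · 1 / (21.024 · 2.3259) ≈ 1.0225
Gain = 20 log₁₀(1.0225) ≈ 0.19 dB
∠G = (0°) − (87.27° + 64.54°) = -151.81°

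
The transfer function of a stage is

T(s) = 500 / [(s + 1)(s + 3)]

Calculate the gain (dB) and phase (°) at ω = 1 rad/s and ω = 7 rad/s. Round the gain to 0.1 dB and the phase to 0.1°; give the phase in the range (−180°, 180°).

At s = jω = j1:
pole (s+1): 1 + j1 → |·| = √(1²+1²) = √2 ≈ 1.4142, ∠ = arctan(1/1) ≈ 45.00°
pole (s+3): 3 + j1 → |·| = √(3²+1²) = √10 ≈ 3.1623, ∠ = arctan(1/3) ≈ 18.43°
|T| = 500 / 4.4721 ≈ 111.8
Gain = 20 log₁₀(111.8) ≈ 40.97 dB
∠T = 0.00° − 63.43° = -63.43°

At s = jω = j7:
pole (s+1): 1 + j7 → |·| = √(1²+7²) = √50 ≈ 7.0711, ∠ = arctan(7/1) ≈ 81.87°
pole (s+3): 3 + j7 → |·| = √(3²+7²) = √58 ≈ 7.6158, ∠ = arctan(7/3) ≈ 66.80°
|T| = 500 / 53.852 ≈ 9.2847
Gain = 20 log₁₀(9.2847) ≈ 19.36 dB
∠T = 0.00° − 148.67° = -148.67°

ω = 1: 41.0 dB, -63.4°; ω = 7: 19.4 dB, -148.7°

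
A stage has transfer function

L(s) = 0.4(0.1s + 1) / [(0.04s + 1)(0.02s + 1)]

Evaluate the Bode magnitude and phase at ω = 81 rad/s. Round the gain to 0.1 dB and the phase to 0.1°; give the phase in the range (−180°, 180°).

At ω = 81 rad/s:
zero (1 + j81·0.1) = 1 + j8.1 → |·| ≈ 8.1615, ∠ ≈ 82.96°
pole (1 + j81·0.04) = 1 + j3.24 → |·| ≈ 3.3908, ∠ ≈ 72.85°
pole (1 + j81·0.02) = 1 + j1.62 → |·| ≈ 1.9038, ∠ ≈ 58.31°
|L| = 0.4 · 8.1615 / (3.3908 · 1.9038) ≈ 0.50572
Gain = 20 log₁₀(0.50572) ≈ -5.92 dB
∠L = (82.96°) − (72.85° + 58.31°) = -48.20°

-5.9 dB, -48.2°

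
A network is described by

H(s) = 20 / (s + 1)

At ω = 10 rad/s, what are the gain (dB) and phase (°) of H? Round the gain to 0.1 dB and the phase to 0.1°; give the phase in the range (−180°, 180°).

At s = jω = j10:
pole (s+1): 1 + j10 → |·| = √(1²+10²) = √101 ≈ 10.05, ∠ = arctan(10/1) ≈ 84.29°
|H| = 20 / 10.05 ≈ 1.99
Gain = 20 log₁₀(1.99) ≈ 5.98 dB
∠H = 0.00° − 84.29° = -84.29°

6.0 dB, -84.3°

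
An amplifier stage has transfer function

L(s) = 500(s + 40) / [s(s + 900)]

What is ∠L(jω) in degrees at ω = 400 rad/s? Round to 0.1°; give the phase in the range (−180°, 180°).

At s = jω = j400:
zero (s+40): 40 + j400 → |·| = √(40²+400²) = √161600 ≈ 402, ∠ = arctan(400/40) ≈ 84.29°
pole (s+900): 900 + j400 → |·| = √(900²+400²) = √970000 ≈ 984.89, ∠ = arctan(400/900) ≈ 23.96°
pole at origin: |s| = 400, ∠ = 90.00° (in denominator)
∠L = 84.29° − 113.96° = -29.67°

-29.7°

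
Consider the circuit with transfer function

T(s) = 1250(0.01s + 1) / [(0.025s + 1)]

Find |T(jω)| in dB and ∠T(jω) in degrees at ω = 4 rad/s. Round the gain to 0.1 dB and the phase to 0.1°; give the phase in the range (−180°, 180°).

At ω = 4 rad/s:
zero (1 + j4·0.01) = 1 + j0.04 → |·| ≈ 1.0008, ∠ ≈ 2.29°
pole (1 + j4·0.025) = 1 + j0.1 → |·| ≈ 1.005, ∠ ≈ 5.71°
|T| = 1250 · 1.0008 / (1.005) ≈ 1244.8
Gain = 20 log₁₀(1244.8) ≈ 61.90 dB
∠T = (2.29°) − (5.71°) = -3.42°

61.9 dB, -3.4°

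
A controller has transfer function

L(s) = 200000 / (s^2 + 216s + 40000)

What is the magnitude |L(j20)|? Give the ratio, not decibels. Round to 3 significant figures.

At s = jω = j20:
quadratic: (j20)² + 216·j20 + 40000 = 39600 + j4320 → |·| ≈ 39835, ∠ ≈ 6.23°
|L| = 200000 / 39835 ≈ 5.0207

5.02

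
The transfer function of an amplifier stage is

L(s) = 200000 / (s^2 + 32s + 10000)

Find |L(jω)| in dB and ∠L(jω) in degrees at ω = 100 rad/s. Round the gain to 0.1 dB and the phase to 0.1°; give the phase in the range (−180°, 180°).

At s = jω = j100:
quadratic: (j100)² + 32·j100 + 10000 = 0 + j3200 → |·| ≈ 3200, ∠ ≈ 90.00°
|L| = 200000 / 3200 ≈ 62.5
Gain = 20 log₁₀(62.5) ≈ 35.92 dB
∠L = 0.00° − 90.00° = -90.00°

35.9 dB, -90.0°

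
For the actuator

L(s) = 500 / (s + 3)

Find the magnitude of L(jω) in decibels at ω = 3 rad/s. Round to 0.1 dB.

At s = jω = j3:
pole (s+3): 3 + j3 → |·| = √(3²+3²) = √18 ≈ 4.2426, ∠ = arctan(3/3) ≈ 45.00°
|L| = 500 / 4.2426 ≈ 117.85
Gain = 20 log₁₀(117.85) ≈ 41.43 dB

41.4 dB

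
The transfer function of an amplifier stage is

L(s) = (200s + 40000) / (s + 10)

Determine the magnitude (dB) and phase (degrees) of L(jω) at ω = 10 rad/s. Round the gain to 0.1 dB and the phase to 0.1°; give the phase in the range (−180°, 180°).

Substitute s = j10:
Numerator: 200(j10) + 40000 = 40000 + j2000
Denominator: (j10) + 10 = 10 + j10
|N| = √(40000² + 2000²) ≈ 40050, ∠N ≈ 2.86°
|D| = √(10² + 10²) ≈ 14.142, ∠D ≈ 45.00°
|L| = 40050 / 14.142 ≈ 2832
Gain = 20 log₁₀(2832) ≈ 69.04 dB
∠L = 2.86° − 45.00° = -42.14°

69.0 dB, -42.1°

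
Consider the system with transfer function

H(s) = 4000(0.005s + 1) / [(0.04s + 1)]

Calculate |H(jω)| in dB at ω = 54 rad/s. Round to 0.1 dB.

64.8 dB

At ω = 54 rad/s:
zero (1 + j54·0.005) = 1 + j0.27 → |·| ≈ 1.0358, ∠ ≈ 15.11°
pole (1 + j54·0.04) = 1 + j2.16 → |·| ≈ 2.3803, ∠ ≈ 65.16°
|H| = 4000 · 1.0358 / (2.3803) ≈ 1740.6
Gain = 20 log₁₀(1740.6) ≈ 64.81 dB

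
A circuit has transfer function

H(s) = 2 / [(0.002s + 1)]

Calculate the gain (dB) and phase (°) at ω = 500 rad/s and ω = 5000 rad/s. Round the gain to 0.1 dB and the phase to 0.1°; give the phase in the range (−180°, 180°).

ω = 500: 3.0 dB, -45.0°; ω = 5000: -14.0 dB, -84.3°

At ω = 500 rad/s:
pole (1 + j500·0.002) = 1 + j1 → |·| ≈ 1.4142, ∠ ≈ 45.00°
|H| = 2 · 1 / (1.4142) ≈ 1.4142
Gain = 20 log₁₀(1.4142) ≈ 3.01 dB
∠H = (0°) − (45.00°) = -45.00°

At ω = 5000 rad/s:
pole (1 + j5000·0.002) = 1 + j10 → |·| ≈ 10.05, ∠ ≈ 84.29°
|H| = 2 · 1 / (10.05) ≈ 0.199
Gain = 20 log₁₀(0.199) ≈ -14.02 dB
∠H = (0°) − (84.29°) = -84.29°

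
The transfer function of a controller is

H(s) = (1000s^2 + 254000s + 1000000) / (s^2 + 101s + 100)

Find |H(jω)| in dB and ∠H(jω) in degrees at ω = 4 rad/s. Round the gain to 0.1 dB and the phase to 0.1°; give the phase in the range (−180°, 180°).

70.7 dB, -32.3°

Substitute s = j4:
Numerator: 1000(j4)^2 + 254000(j4) + 1000000 = 984000 + j1016000
Denominator: (j4)^2 + 101(j4) + 100 = 84 + j404
|N| = √(984000² + 1016000²) ≈ 1.4144e+06, ∠N ≈ 45.92°
|D| = √(84² + 404²) ≈ 412.64, ∠D ≈ 78.25°
|H| = 1.4144e+06 / 412.64 ≈ 3427.7
Gain = 20 log₁₀(3427.7) ≈ 70.70 dB
∠H = 45.92° − 78.25° = -32.33°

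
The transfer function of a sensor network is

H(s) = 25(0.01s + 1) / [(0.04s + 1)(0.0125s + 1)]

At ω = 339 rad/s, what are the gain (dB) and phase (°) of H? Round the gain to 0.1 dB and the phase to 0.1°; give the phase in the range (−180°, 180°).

3.5 dB, -88.9°

At ω = 339 rad/s:
zero (1 + j339·0.01) = 1 + j3.39 → |·| ≈ 3.5344, ∠ ≈ 73.56°
pole (1 + j339·0.04) = 1 + j13.56 → |·| ≈ 13.597, ∠ ≈ 85.78°
pole (1 + j339·0.0125) = 1 + j4.2375 → |·| ≈ 4.3539, ∠ ≈ 76.72°
|H| = 25 · 3.5344 / (13.597 · 4.3539) ≈ 1.4926
Gain = 20 log₁₀(1.4926) ≈ 3.48 dB
∠H = (73.56°) − (85.78° + 76.72°) = -88.94°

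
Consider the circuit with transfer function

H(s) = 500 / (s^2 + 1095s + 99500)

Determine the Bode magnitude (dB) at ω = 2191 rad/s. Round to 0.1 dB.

Substitute s = j2191:
Numerator: 500 = 500 + j0
Denominator: (j2191)^2 + 1095(j2191) + 99500 = -4700981 + j2399145
|N| = √(500² + 0²) ≈ 500, ∠N ≈ 0.00°
|D| = √(4700981² + 2399145²) ≈ 5.2778e+06, ∠D ≈ 152.96°
|H| = 500 / 5.2778e+06 ≈ 9.4736e-05
Gain = 20 log₁₀(9.4736e-05) ≈ -80.47 dB

-80.5 dB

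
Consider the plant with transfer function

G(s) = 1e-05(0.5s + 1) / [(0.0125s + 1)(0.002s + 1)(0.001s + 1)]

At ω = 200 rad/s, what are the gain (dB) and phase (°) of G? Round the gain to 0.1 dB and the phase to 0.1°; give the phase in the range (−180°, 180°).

-69.4 dB, -11.9°

At ω = 200 rad/s:
zero (1 + j200·0.5) = 1 + j100 → |·| ≈ 100, ∠ ≈ 89.43°
pole (1 + j200·0.0125) = 1 + j2.5 → |·| ≈ 2.6926, ∠ ≈ 68.20°
pole (1 + j200·0.002) = 1 + j0.4 → |·| ≈ 1.077, ∠ ≈ 21.80°
pole (1 + j200·0.001) = 1 + j0.2 → |·| ≈ 1.0198, ∠ ≈ 11.31°
|G| = 1e-05 · 100 / (2.6926 · 1.077 · 1.0198) ≈ 0.00033814
Gain = 20 log₁₀(0.00033814) ≈ -69.42 dB
∠G = (89.43°) − (68.20° + 21.80° + 11.31°) = -11.88°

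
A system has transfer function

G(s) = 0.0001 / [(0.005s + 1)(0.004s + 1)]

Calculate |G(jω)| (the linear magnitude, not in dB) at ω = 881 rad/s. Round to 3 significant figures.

At ω = 881 rad/s:
pole (1 + j881·0.005) = 1 + j4.405 → |·| ≈ 4.5171, ∠ ≈ 77.21°
pole (1 + j881·0.004) = 1 + j3.524 → |·| ≈ 3.6631, ∠ ≈ 74.16°
|G| = 0.0001 · 1 / (4.5171 · 3.6631) ≈ 6.0435e-06

6.04e-06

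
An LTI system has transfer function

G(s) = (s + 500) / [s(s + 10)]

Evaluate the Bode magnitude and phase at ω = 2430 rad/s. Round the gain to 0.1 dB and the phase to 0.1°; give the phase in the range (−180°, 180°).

-67.5 dB, -101.4°

At s = jω = j2430:
zero (s+500): 500 + j2430 → |·| = √(500²+2430²) = √6154900 ≈ 2480.9, ∠ = arctan(2430/500) ≈ 78.37°
pole (s+10): 10 + j2430 → |·| = √(10²+2430²) = √5905000 ≈ 2430, ∠ = arctan(2430/10) ≈ 89.76°
pole at origin: |s| = 2430, ∠ = 90.00° (in denominator)
|G| = 1 · 2480.9 / 5.9049e+06 ≈ 0.00042014
Gain = 20 log₁₀(0.00042014) ≈ -67.53 dB
∠G = 78.37° − 179.76° = -101.39°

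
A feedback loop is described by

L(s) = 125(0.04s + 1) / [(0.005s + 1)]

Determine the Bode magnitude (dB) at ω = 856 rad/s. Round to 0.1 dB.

59.8 dB

At ω = 856 rad/s:
zero (1 + j856·0.04) = 1 + j34.24 → |·| ≈ 34.255, ∠ ≈ 88.33°
pole (1 + j856·0.005) = 1 + j4.28 → |·| ≈ 4.3953, ∠ ≈ 76.85°
|L| = 125 · 34.255 / (4.3953) ≈ 974.19
Gain = 20 log₁₀(974.19) ≈ 59.77 dB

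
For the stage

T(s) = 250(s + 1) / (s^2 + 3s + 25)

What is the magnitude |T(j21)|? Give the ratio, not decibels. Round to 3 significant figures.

12.5

At s = jω = j21:
zero (s+1): 1 + j21 → |·| = √(1²+21²) = √442 ≈ 21.024, ∠ = arctan(21/1) ≈ 87.27°
quadratic: (j21)² + 3·j21 + 25 = -416 + j63 → |·| ≈ 420.74, ∠ ≈ 171.39°
|T| = 250 · 21.024 / 420.74 ≈ 12.492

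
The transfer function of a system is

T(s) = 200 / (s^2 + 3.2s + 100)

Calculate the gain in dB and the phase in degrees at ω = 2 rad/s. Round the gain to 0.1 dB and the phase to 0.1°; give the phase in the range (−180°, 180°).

At s = jω = j2:
quadratic: (j2)² + 3.2·j2 + 100 = 96 + j6.4 → |·| ≈ 96.213, ∠ ≈ 3.81°
|T| = 200 / 96.213 ≈ 2.0787
Gain = 20 log₁₀(2.0787) ≈ 6.36 dB
∠T = 0.00° − 3.81° = -3.81°

6.4 dB, -3.8°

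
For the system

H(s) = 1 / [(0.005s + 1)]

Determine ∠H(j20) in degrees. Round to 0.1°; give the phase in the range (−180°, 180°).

At ω = 20 rad/s:
pole (1 + j20·0.005) = 1 + j0.1 → |·| ≈ 1.005, ∠ ≈ 5.71°
∠H = (0°) − (5.71°) = -5.71°

-5.7°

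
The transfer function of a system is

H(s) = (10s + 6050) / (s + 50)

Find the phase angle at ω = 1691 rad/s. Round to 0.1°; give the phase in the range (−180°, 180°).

Substitute s = j1691:
Numerator: 10(j1691) + 6050 = 6050 + j16910
Denominator: (j1691) + 50 = 50 + j1691
|N| = √(6050² + 16910²) ≈ 17960, ∠N ≈ 70.31°
|D| = √(50² + 1691²) ≈ 1691.7, ∠D ≈ 88.31°
∠H = 70.31° − 88.31° = -18.00°

-18.0°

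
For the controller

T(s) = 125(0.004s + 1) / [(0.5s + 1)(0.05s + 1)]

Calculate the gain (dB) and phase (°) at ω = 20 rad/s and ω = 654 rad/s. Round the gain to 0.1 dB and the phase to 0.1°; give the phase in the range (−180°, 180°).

ω = 20: 18.9 dB, -124.7°; ω = 654: -29.7 dB, -109.0°

At ω = 20 rad/s:
zero (1 + j20·0.004) = 1 + j0.08 → |·| ≈ 1.0032, ∠ ≈ 4.57°
pole (1 + j20·0.5) = 1 + j10 → |·| ≈ 10.05, ∠ ≈ 84.29°
pole (1 + j20·0.05) = 1 + j1 → |·| ≈ 1.4142, ∠ ≈ 45.00°
|T| = 125 · 1.0032 / (10.05 · 1.4142) ≈ 8.8231
Gain = 20 log₁₀(8.8231) ≈ 18.91 dB
∠T = (4.57°) − (84.29° + 45.00°) = -124.72°

At ω = 654 rad/s:
zero (1 + j654·0.004) = 1 + j2.616 → |·| ≈ 2.8006, ∠ ≈ 69.08°
pole (1 + j654·0.5) = 1 + j327 → |·| ≈ 327, ∠ ≈ 89.82°
pole (1 + j654·0.05) = 1 + j32.7 → |·| ≈ 32.715, ∠ ≈ 88.25°
|T| = 125 · 2.8006 / (327 · 32.715) ≈ 0.032724
Gain = 20 log₁₀(0.032724) ≈ -29.70 dB
∠T = (69.08°) − (89.82° + 88.25°) = -108.99°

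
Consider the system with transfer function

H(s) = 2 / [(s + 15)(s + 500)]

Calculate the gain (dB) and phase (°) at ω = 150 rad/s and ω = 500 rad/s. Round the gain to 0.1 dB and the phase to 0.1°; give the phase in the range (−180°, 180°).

At s = jω = j150:
pole (s+15): 15 + j150 → |·| = √(15²+150²) = √22725 ≈ 150.75, ∠ = arctan(150/15) ≈ 84.29°
pole (s+500): 500 + j150 → |·| = √(500²+150²) = √272500 ≈ 522.02, ∠ = arctan(150/500) ≈ 16.70°
|H| = 2 / 78695 ≈ 2.5415e-05
Gain = 20 log₁₀(2.5415e-05) ≈ -91.90 dB
∠H = 0.00° − 100.99° = -100.99°

At s = jω = j500:
pole (s+15): 15 + j500 → |·| = √(15²+500²) = √250225 ≈ 500.22, ∠ = arctan(500/15) ≈ 88.28°
pole (s+500): 500 + j500 → |·| = √(500²+500²) = √500000 ≈ 707.11, ∠ = arctan(500/500) ≈ 45.00°
|H| = 2 / 3.5371e+05 ≈ 5.6543e-06
Gain = 20 log₁₀(5.6543e-06) ≈ -104.95 dB
∠H = 0.00° − 133.28° = -133.28°

ω = 150: -91.9 dB, -101.0°; ω = 500: -105.0 dB, -133.3°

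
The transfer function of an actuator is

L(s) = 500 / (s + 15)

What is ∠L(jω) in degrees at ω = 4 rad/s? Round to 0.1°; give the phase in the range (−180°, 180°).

Substitute s = j4:
Numerator: 500 = 500 + j0
Denominator: (j4) + 15 = 15 + j4
|N| = √(500² + 0²) ≈ 500, ∠N ≈ 0.00°
|D| = √(15² + 4²) ≈ 15.524, ∠D ≈ 14.93°
∠L = 0.00° − 14.93° = -14.93°

-14.9°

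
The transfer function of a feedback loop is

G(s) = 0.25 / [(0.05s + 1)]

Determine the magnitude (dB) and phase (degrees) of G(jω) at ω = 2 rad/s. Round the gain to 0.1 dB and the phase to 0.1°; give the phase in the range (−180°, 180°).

At ω = 2 rad/s:
pole (1 + j2·0.05) = 1 + j0.1 → |·| ≈ 1.005, ∠ ≈ 5.71°
|G| = 0.25 · 1 / (1.005) ≈ 0.24876
Gain = 20 log₁₀(0.24876) ≈ -12.08 dB
∠G = (0°) − (5.71°) = -5.71°

-12.1 dB, -5.7°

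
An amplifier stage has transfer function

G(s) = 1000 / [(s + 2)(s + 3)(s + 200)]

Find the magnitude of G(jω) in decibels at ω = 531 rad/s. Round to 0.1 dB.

At s = jω = j531:
pole (s+2): 2 + j531 → |·| = √(2²+531²) = √281965 ≈ 531, ∠ = arctan(531/2) ≈ 89.78°
pole (s+3): 3 + j531 → |·| = √(3²+531²) = √281970 ≈ 531.01, ∠ = arctan(531/3) ≈ 89.68°
pole (s+200): 200 + j531 → |·| = √(200²+531²) = √321961 ≈ 567.42, ∠ = arctan(531/200) ≈ 69.36°
|G| = 1000 / 1.5999e+08 ≈ 6.2504e-06
Gain = 20 log₁₀(6.2504e-06) ≈ -104.08 dB

-104.1 dB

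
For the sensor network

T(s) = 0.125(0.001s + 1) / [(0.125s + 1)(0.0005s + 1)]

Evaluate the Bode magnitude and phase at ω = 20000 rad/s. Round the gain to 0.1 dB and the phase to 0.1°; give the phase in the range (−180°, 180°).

-80.0 dB, -87.1°

At ω = 20000 rad/s:
zero (1 + j20000·0.001) = 1 + j20 → |·| ≈ 20.025, ∠ ≈ 87.14°
pole (1 + j20000·0.125) = 1 + j2500 → |·| ≈ 2500, ∠ ≈ 89.98°
pole (1 + j20000·0.0005) = 1 + j10 → |·| ≈ 10.05, ∠ ≈ 84.29°
|T| = 0.125 · 20.025 / (2500 · 10.05) ≈ 9.9627e-05
Gain = 20 log₁₀(9.9627e-05) ≈ -80.03 dB
∠T = (87.14°) − (89.98° + 84.29°) = -87.13°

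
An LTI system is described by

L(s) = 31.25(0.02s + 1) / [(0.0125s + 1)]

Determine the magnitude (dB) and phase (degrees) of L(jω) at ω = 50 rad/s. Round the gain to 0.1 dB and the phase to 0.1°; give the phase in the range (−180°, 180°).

At ω = 50 rad/s:
zero (1 + j50·0.02) = 1 + j1 → |·| ≈ 1.4142, ∠ ≈ 45.00°
pole (1 + j50·0.0125) = 1 + j0.625 → |·| ≈ 1.1792, ∠ ≈ 32.01°
|L| = 31.25 · 1.4142 / (1.1792) ≈ 37.478
Gain = 20 log₁₀(37.478) ≈ 31.48 dB
∠L = (45.00°) − (32.01°) = 12.99°

31.5 dB, 13.0°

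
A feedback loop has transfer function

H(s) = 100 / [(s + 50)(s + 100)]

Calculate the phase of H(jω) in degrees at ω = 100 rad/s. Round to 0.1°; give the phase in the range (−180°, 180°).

At s = jω = j100:
pole (s+50): 50 + j100 → |·| = √(50²+100²) = √12500 ≈ 111.8, ∠ = arctan(100/50) ≈ 63.43°
pole (s+100): 100 + j100 → |·| = √(100²+100²) = √20000 ≈ 141.42, ∠ = arctan(100/100) ≈ 45.00°
∠H = 0.00° − 108.43° = -108.43°

-108.4°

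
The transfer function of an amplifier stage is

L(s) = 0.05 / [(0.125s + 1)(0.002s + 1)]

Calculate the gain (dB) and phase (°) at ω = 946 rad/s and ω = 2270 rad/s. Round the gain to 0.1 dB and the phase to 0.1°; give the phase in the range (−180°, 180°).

At ω = 946 rad/s:
pole (1 + j946·0.125) = 1 + j118.25 → |·| ≈ 118.25, ∠ ≈ 89.52°
pole (1 + j946·0.002) = 1 + j1.892 → |·| ≈ 2.14, ∠ ≈ 62.14°
|L| = 0.05 · 1 / (118.25 · 2.14) ≈ 0.00019759
Gain = 20 log₁₀(0.00019759) ≈ -74.08 dB
∠L = (0°) − (89.52° + 62.14°) = -151.66°

At ω = 2270 rad/s:
pole (1 + j2270·0.125) = 1 + j283.75 → |·| ≈ 283.75, ∠ ≈ 89.80°
pole (1 + j2270·0.002) = 1 + j4.54 → |·| ≈ 4.6488, ∠ ≈ 77.58°
|L| = 0.05 · 1 / (283.75 · 4.6488) ≈ 3.7905e-05
Gain = 20 log₁₀(3.7905e-05) ≈ -88.43 dB
∠L = (0°) − (89.80° + 77.58°) = -167.38°

ω = 946: -74.1 dB, -151.7°; ω = 2270: -88.4 dB, -167.4°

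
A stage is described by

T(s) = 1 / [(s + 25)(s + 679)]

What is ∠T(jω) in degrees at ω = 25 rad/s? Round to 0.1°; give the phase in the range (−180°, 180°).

-47.1°

At s = jω = j25:
pole (s+25): 25 + j25 → |·| = √(25²+25²) = √1250 ≈ 35.355, ∠ = arctan(25/25) ≈ 45.00°
pole (s+679): 679 + j25 → |·| = √(679²+25²) = √461666 ≈ 679.46, ∠ = arctan(25/679) ≈ 2.11°
∠T = 0.00° − 47.11° = -47.11°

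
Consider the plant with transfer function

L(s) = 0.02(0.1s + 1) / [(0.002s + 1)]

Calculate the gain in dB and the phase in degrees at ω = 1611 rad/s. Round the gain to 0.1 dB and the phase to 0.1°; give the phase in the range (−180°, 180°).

At ω = 1611 rad/s:
zero (1 + j1611·0.1) = 1 + j161.1 → |·| ≈ 161.1, ∠ ≈ 89.64°
pole (1 + j1611·0.002) = 1 + j3.222 → |·| ≈ 3.3736, ∠ ≈ 72.76°
|L| = 0.02 · 161.1 / (3.3736) ≈ 0.95506
Gain = 20 log₁₀(0.95506) ≈ -0.40 dB
∠L = (89.64°) − (72.76°) = 16.88°

-0.4 dB, 16.9°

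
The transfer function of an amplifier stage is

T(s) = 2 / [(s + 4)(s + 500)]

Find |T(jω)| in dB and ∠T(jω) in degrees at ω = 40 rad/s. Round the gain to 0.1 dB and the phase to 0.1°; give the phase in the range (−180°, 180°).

At s = jω = j40:
pole (s+4): 4 + j40 → |·| = √(4²+40²) = √1616 ≈ 40.2, ∠ = arctan(40/4) ≈ 84.29°
pole (s+500): 500 + j40 → |·| = √(500²+40²) = √251600 ≈ 501.6, ∠ = arctan(40/500) ≈ 4.57°
|T| = 2 / 20164 ≈ 9.9187e-05
Gain = 20 log₁₀(9.9187e-05) ≈ -80.07 dB
∠T = 0.00° − 88.86° = -88.86°

-80.1 dB, -88.9°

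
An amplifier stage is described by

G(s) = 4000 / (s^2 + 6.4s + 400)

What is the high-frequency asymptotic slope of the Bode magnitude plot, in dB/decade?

-40 dB/decade

Each pole contributes −20 dB/decade at high frequency; each zero contributes +20 dB/decade.
Net: 0 zero(s) − 2 pole(s) → -40 dB/decade.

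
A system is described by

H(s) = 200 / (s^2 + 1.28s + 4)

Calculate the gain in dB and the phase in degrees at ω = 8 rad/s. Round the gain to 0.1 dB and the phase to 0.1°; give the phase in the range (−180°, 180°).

At s = jω = j8:
quadratic: (j8)² + 1.28·j8 + 4 = -60 + j10.24 → |·| ≈ 60.868, ∠ ≈ 170.31°
|H| = 200 / 60.868 ≈ 3.2858
Gain = 20 log₁₀(3.2858) ≈ 10.33 dB
∠H = 0.00° − 170.31° = -170.31°

10.3 dB, -170.3°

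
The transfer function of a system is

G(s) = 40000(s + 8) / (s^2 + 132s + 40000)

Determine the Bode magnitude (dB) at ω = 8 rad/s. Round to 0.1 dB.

21.1 dB

At s = jω = j8:
zero (s+8): 8 + j8 → |·| = √(8²+8²) = √128 ≈ 11.314, ∠ = arctan(8/8) ≈ 45.00°
quadratic: (j8)² + 132·j8 + 40000 = 39936 + j1056 → |·| ≈ 39950, ∠ ≈ 1.51°
|G| = 40000 · 11.314 / 39950 ≈ 11.328
Gain = 20 log₁₀(11.328) ≈ 21.08 dB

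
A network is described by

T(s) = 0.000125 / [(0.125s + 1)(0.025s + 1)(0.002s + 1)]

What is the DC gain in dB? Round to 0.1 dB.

-78.1 dB

T(0) = 0.000125 · 1 / 1 = 0.000125
20 log₁₀(0.000125) ≈ -78.06 dB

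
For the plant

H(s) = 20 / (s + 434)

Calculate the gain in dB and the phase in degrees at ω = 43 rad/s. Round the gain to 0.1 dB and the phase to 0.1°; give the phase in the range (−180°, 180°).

-26.8 dB, -5.7°

Substitute s = j43:
Numerator: 20 = 20 + j0
Denominator: (j43) + 434 = 434 + j43
|N| = √(20² + 0²) ≈ 20, ∠N ≈ 0.00°
|D| = √(434² + 43²) ≈ 436.12, ∠D ≈ 5.66°
|H| = 20 / 436.12 ≈ 0.045859
Gain = 20 log₁₀(0.045859) ≈ -26.77 dB
∠H = 0.00° − 5.66° = -5.66°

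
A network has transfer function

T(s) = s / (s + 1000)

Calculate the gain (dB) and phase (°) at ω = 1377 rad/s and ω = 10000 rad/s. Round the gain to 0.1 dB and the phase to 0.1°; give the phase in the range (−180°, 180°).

At s = jω = j1377:
zero at origin: s = j1377 → |·| = 1377, ∠ = 90.00°
pole (s+1000): 1000 + j1377 → |·| = √(1000²+1377²) = √2896129 ≈ 1701.8, ∠ = arctan(1377/1000) ≈ 54.01°
|T| = 1 · 1377 / 1701.8 ≈ 0.80914
Gain = 20 log₁₀(0.80914) ≈ -1.84 dB
∠T = 90.00° − 54.01° = 35.99°

At s = jω = j10000:
zero at origin: s = j10000 → |·| = 10000, ∠ = 90.00°
pole (s+1000): 1000 + j10000 → |·| = √(1000²+10000²) = √101000000 ≈ 10050, ∠ = arctan(10000/1000) ≈ 84.29°
|T| = 1 · 10000 / 10050 ≈ 0.99502
Gain = 20 log₁₀(0.99502) ≈ -0.04 dB
∠T = 90.00° − 84.29° = 5.71°

ω = 1377: -1.8 dB, 36.0°; ω = 10000: -0.0 dB, 5.7°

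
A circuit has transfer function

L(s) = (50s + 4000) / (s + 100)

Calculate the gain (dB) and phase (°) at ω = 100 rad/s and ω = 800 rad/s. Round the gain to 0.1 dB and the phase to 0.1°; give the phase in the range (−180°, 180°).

Substitute s = j100:
Numerator: 50(j100) + 4000 = 4000 + j5000
Denominator: (j100) + 100 = 100 + j100
|N| = √(4000² + 5000²) ≈ 6403.1, ∠N ≈ 51.34°
|D| = √(100² + 100²) ≈ 141.42, ∠D ≈ 45.00°
|L| = 6403.1 / 141.42 ≈ 45.277
Gain = 20 log₁₀(45.277) ≈ 33.12 dB
∠L = 51.34° − 45.00° = 6.34°

Substitute s = j800:
Numerator: 50(j800) + 4000 = 4000 + j40000
Denominator: (j800) + 100 = 100 + j800
|N| = √(4000² + 40000²) ≈ 40200, ∠N ≈ 84.29°
|D| = √(100² + 800²) ≈ 806.23, ∠D ≈ 82.87°
|L| = 40200 / 806.23 ≈ 49.862
Gain = 20 log₁₀(49.862) ≈ 33.96 dB
∠L = 84.29° − 82.87° = 1.42°

ω = 100: 33.1 dB, 6.3°; ω = 800: 34.0 dB, 1.4°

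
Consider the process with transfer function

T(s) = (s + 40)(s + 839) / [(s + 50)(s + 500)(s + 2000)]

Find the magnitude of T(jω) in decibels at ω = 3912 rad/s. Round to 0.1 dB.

At s = jω = j3912:
zero (s+40): 40 + j3912 → |·| = √(40²+3912²) = √15305344 ≈ 3912.2, ∠ = arctan(3912/40) ≈ 89.41°
zero (s+839): 839 + j3912 → |·| = √(839²+3912²) = √16007665 ≈ 4001, ∠ = arctan(3912/839) ≈ 77.90°
pole (s+50): 50 + j3912 → |·| = √(50²+3912²) = √15306244 ≈ 3912.3, ∠ = arctan(3912/50) ≈ 89.27°
pole (s+500): 500 + j3912 → |·| = √(500²+3912²) = √15553744 ≈ 3943.8, ∠ = arctan(3912/500) ≈ 82.72°
pole (s+2000): 2000 + j3912 → |·| = √(2000²+3912²) = √19303744 ≈ 4393.6, ∠ = arctan(3912/2000) ≈ 62.92°
|T| = 1 · 1.5653e+07 / 6.779e+10 ≈ 0.0002309
Gain = 20 log₁₀(0.0002309) ≈ -72.73 dB

-72.7 dB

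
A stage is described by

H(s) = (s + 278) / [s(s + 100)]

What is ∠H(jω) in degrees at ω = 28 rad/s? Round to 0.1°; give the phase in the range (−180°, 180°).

-99.9°

At s = jω = j28:
zero (s+278): 278 + j28 → |·| = √(278²+28²) = √78068 ≈ 279.41, ∠ = arctan(28/278) ≈ 5.75°
pole (s+100): 100 + j28 → |·| = √(100²+28²) = √10784 ≈ 103.85, ∠ = arctan(28/100) ≈ 15.64°
pole at origin: |s| = 28, ∠ = 90.00° (in denominator)
∠H = 5.75° − 105.64° = -99.89°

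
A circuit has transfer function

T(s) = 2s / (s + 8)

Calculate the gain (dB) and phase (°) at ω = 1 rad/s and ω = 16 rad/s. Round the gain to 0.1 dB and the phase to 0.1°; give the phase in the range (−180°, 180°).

At s = jω = j1:
zero at origin: s = j1 → |·| = 1, ∠ = 90.00°
pole (s+8): 8 + j1 → |·| = √(8²+1²) = √65 ≈ 8.0623, ∠ = arctan(1/8) ≈ 7.13°
|T| = 2 · 1 / 8.0623 ≈ 0.24807
Gain = 20 log₁₀(0.24807) ≈ -12.11 dB
∠T = 90.00° − 7.13° = 82.87°

At s = jω = j16:
zero at origin: s = j16 → |·| = 16, ∠ = 90.00°
pole (s+8): 8 + j16 → |·| = √(8²+16²) = √320 ≈ 17.889, ∠ = arctan(16/8) ≈ 63.43°
|T| = 2 · 16 / 17.889 ≈ 1.7888
Gain = 20 log₁₀(1.7888) ≈ 5.05 dB
∠T = 90.00° − 63.43° = 26.57°

ω = 1: -12.1 dB, 82.9°; ω = 16: 5.1 dB, 26.6°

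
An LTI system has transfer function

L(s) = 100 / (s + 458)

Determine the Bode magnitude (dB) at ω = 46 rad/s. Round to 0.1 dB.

-13.3 dB

At s = jω = j46:
pole (s+458): 458 + j46 → |·| = √(458²+46²) = √211880 ≈ 460.3, ∠ = arctan(46/458) ≈ 5.74°
|L| = 100 / 460.3 ≈ 0.21725
Gain = 20 log₁₀(0.21725) ≈ -13.26 dB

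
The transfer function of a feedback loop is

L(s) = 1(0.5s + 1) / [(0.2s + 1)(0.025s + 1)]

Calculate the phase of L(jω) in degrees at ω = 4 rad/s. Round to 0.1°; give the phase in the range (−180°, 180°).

19.1°

At ω = 4 rad/s:
zero (1 + j4·0.5) = 1 + j2 → |·| ≈ 2.2361, ∠ ≈ 63.43°
pole (1 + j4·0.2) = 1 + j0.8 → |·| ≈ 1.2806, ∠ ≈ 38.66°
pole (1 + j4·0.025) = 1 + j0.1 → |·| ≈ 1.005, ∠ ≈ 5.71°
∠L = (63.43°) − (38.66° + 5.71°) = 19.06°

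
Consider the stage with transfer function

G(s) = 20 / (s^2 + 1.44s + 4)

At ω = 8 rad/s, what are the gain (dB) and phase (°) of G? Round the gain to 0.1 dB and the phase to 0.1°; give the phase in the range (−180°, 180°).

-9.7 dB, -169.1°

At s = jω = j8:
quadratic: (j8)² + 1.44·j8 + 4 = -60 + j11.52 → |·| ≈ 61.096, ∠ ≈ 169.13°
|G| = 20 / 61.096 ≈ 0.32735
Gain = 20 log₁₀(0.32735) ≈ -9.70 dB
∠G = 0.00° − 169.13° = -169.13°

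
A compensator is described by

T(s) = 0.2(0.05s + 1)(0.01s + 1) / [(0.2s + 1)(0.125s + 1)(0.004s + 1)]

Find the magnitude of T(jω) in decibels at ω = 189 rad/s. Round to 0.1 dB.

-48.8 dB

At ω = 189 rad/s:
zero (1 + j189·0.05) = 1 + j9.45 → |·| ≈ 9.5028, ∠ ≈ 83.96°
zero (1 + j189·0.01) = 1 + j1.89 → |·| ≈ 2.1382, ∠ ≈ 62.12°
pole (1 + j189·0.2) = 1 + j37.8 → |·| ≈ 37.813, ∠ ≈ 88.48°
pole (1 + j189·0.125) = 1 + j23.625 → |·| ≈ 23.646, ∠ ≈ 87.58°
pole (1 + j189·0.004) = 1 + j0.756 → |·| ≈ 1.2536, ∠ ≈ 37.09°
|T| = 0.2 · 9.5028 · 2.1382 / (37.813 · 23.646 · 1.2536) ≈ 0.0036255
Gain = 20 log₁₀(0.0036255) ≈ -48.81 dB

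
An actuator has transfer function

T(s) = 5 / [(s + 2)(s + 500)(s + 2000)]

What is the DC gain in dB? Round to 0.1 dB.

T(0) = 5 / (2·500·2000) = 2.5e-06
20 log₁₀(2.5e-06) ≈ -112.04 dB

-112.0 dB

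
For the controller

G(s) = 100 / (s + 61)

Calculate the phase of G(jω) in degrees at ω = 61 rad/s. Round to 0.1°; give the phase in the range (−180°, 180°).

At s = jω = j61:
pole (s+61): 61 + j61 → |·| = √(61²+61²) = √7442 ≈ 86.267, ∠ = arctan(61/61) ≈ 45.00°
∠G = 0.00° − 45.00° = -45.00°

-45.0°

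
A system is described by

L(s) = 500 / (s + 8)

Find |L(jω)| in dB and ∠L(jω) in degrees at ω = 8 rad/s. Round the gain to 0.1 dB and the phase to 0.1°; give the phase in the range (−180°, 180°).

Substitute s = j8:
Numerator: 500 = 500 + j0
Denominator: (j8) + 8 = 8 + j8
|N| = √(500² + 0²) ≈ 500, ∠N ≈ 0.00°
|D| = √(8² + 8²) ≈ 11.314, ∠D ≈ 45.00°
|L| = 500 / 11.314 ≈ 44.193
Gain = 20 log₁₀(44.193) ≈ 32.91 dB
∠L = 0.00° − 45.00° = -45.00°

32.9 dB, -45.0°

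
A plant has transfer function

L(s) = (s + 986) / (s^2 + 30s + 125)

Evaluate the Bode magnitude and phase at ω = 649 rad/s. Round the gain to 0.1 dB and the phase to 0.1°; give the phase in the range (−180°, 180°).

Substitute s = j649:
Numerator: (j649) + 986 = 986 + j649
Denominator: (j649)^2 + 30(j649) + 125 = -421076 + j19470
|N| = √(986² + 649²) ≈ 1180.4, ∠N ≈ 33.35°
|D| = √(421076² + 19470²) ≈ 4.2153e+05, ∠D ≈ 177.35°
|L| = 1180.4 / 4.2153e+05 ≈ 0.0028003
Gain = 20 log₁₀(0.0028003) ≈ -51.06 dB
∠L = 33.35° − 177.35° = -144.00°

-51.1 dB, -144.0°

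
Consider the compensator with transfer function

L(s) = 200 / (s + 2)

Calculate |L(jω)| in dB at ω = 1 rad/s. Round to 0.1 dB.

39.0 dB

Substitute s = j1:
Numerator: 200 = 200 + j0
Denominator: (j1) + 2 = 2 + j1
|N| = √(200² + 0²) ≈ 200, ∠N ≈ 0.00°
|D| = √(2² + 1²) ≈ 2.2361, ∠D ≈ 26.57°
|L| = 200 / 2.2361 ≈ 89.441
Gain = 20 log₁₀(89.441) ≈ 39.03 dB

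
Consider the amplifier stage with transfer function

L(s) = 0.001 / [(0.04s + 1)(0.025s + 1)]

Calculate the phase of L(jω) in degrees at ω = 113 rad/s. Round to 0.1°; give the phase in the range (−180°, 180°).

-148.0°

At ω = 113 rad/s:
pole (1 + j113·0.04) = 1 + j4.52 → |·| ≈ 4.6293, ∠ ≈ 77.52°
pole (1 + j113·0.025) = 1 + j2.825 → |·| ≈ 2.9968, ∠ ≈ 70.51°
∠L = (0°) − (77.52° + 70.51°) = -148.03°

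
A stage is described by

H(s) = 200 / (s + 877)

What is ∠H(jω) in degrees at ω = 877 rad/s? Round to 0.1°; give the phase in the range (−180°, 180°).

-45.0°

At s = jω = j877:
pole (s+877): 877 + j877 → |·| = √(877²+877²) = √1538258 ≈ 1240.3, ∠ = arctan(877/877) ≈ 45.00°
∠H = 0.00° − 45.00° = -45.00°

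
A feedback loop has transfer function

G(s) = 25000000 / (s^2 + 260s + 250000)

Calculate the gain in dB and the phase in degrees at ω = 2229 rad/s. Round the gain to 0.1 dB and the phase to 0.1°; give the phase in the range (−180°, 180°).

At s = jω = j2229:
quadratic: (j2229)² + 260·j2229 + 250000 = -4718441 + j579540 → |·| ≈ 4.7539e+06, ∠ ≈ 173.00°
|G| = 25000000 / 4.7539e+06 ≈ 5.2588
Gain = 20 log₁₀(5.2588) ≈ 14.42 dB
∠G = 0.00° − 173.00° = -173.00°

14.4 dB, -173.0°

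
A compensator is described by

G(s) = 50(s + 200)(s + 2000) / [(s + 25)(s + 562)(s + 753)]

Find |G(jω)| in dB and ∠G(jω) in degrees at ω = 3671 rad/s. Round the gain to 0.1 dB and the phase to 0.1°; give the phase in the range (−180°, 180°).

-36.5 dB, -101.0°

At s = jω = j3671:
zero (s+200): 200 + j3671 → |·| = √(200²+3671²) = √13516241 ≈ 3676.4, ∠ = arctan(3671/200) ≈ 86.88°
zero (s+2000): 2000 + j3671 → |·| = √(2000²+3671²) = √17476241 ≈ 4180.5, ∠ = arctan(3671/2000) ≈ 61.42°
pole (s+25): 25 + j3671 → |·| = √(25²+3671²) = √13476866 ≈ 3671.1, ∠ = arctan(3671/25) ≈ 89.61°
pole (s+562): 562 + j3671 → |·| = √(562²+3671²) = √13792085 ≈ 3713.8, ∠ = arctan(3671/562) ≈ 81.30°
pole (s+753): 753 + j3671 → |·| = √(753²+3671²) = √14043250 ≈ 3747.4, ∠ = arctan(3671/753) ≈ 78.41°
|G| = 50 · 1.5369e+07 / 5.1091e+10 ≈ 0.015041
Gain = 20 log₁₀(0.015041) ≈ -36.45 dB
∠G = 148.30° − 249.32° = -101.02°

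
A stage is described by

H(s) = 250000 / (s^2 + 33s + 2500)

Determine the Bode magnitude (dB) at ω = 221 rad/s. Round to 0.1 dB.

14.5 dB

At s = jω = j221:
quadratic: (j221)² + 33·j221 + 2500 = -46341 + j7293 → |·| ≈ 46911, ∠ ≈ 171.06°
|H| = 250000 / 46911 ≈ 5.3292
Gain = 20 log₁₀(5.3292) ≈ 14.53 dB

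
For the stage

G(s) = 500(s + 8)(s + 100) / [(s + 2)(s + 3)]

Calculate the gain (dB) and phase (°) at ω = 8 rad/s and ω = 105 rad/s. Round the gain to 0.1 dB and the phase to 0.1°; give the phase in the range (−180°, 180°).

At s = jω = j8:
zero (s+8): 8 + j8 → |·| = √(8²+8²) = √128 ≈ 11.314, ∠ = arctan(8/8) ≈ 45.00°
zero (s+100): 100 + j8 → |·| = √(100²+8²) = √10064 ≈ 100.32, ∠ = arctan(8/100) ≈ 4.57°
pole (s+2): 2 + j8 → |·| = √(2²+8²) = √68 ≈ 8.2462, ∠ = arctan(8/2) ≈ 75.96°
pole (s+3): 3 + j8 → |·| = √(3²+8²) = √73 ≈ 8.544, ∠ = arctan(8/3) ≈ 69.44°
|G| = 500 · 1135 / 70.456 ≈ 8054.7
Gain = 20 log₁₀(8054.7) ≈ 78.12 dB
∠G = 49.57° − 145.40° = -95.83°

At s = jω = j105:
zero (s+8): 8 + j105 → |·| = √(8²+105²) = √11089 ≈ 105.3, ∠ = arctan(105/8) ≈ 85.64°
zero (s+100): 100 + j105 → |·| = √(100²+105²) = √21025 ≈ 145, ∠ = arctan(105/100) ≈ 46.40°
pole (s+2): 2 + j105 → |·| = √(2²+105²) = √11029 ≈ 105.02, ∠ = arctan(105/2) ≈ 88.91°
pole (s+3): 3 + j105 → |·| = √(3²+105²) = √11034 ≈ 105.04, ∠ = arctan(105/3) ≈ 88.36°
|G| = 500 · 15268 / 11031 ≈ 692.05
Gain = 20 log₁₀(692.05) ≈ 56.80 dB
∠G = 132.04° − 177.27° = -45.23°

ω = 8: 78.1 dB, -95.8°; ω = 105: 56.8 dB, -45.2°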